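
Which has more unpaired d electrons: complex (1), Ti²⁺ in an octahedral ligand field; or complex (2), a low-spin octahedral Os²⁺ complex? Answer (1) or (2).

(1)

(1): Ti is in group 4, so Ti²⁺ is d² (4 − 2 = 2); t2g^2 e_g^0 → 2 unpaired.
(2): Group 8 minus oxidation state +2 gives a d⁶ configuration for Os²⁺; t2g^6 e_g^0 → 0 unpaired.
So (1) has more unpaired electrons.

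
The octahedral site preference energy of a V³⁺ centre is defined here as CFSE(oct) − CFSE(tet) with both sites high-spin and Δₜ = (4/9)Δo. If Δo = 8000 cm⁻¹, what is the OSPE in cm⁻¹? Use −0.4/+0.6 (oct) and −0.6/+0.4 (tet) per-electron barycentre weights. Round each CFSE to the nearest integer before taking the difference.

-2133

V is in group 5, so V³⁺ is d² (5 − 3 = 2).
In an octahedral site d² (HS) is t2g^2 e_g^0, giving CFSE(oct) = -0.8Δo = -6400 cm⁻¹.
Tetrahedral e^2 t2^0 gives -1.2Δₜ = -1.2 × (4/9) × 8000 = -4267 cm⁻¹.
OSPE = CFSE(oct) − CFSE(tet) = -6400 − (-4267) = -2133 cm⁻¹.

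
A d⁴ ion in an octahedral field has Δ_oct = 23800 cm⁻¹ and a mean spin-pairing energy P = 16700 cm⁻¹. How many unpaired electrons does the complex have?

2

Δ_oct > P, so pairing is preferred: the ground state is low-spin.
That gives t2g^4 e_g^0.
Unpaired electrons: 2.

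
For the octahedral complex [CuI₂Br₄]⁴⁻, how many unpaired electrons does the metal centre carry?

Ligand charges: 2×(-1) from I⁻ and 4×(-1) from Br⁻ sum to -6; with overall charge -4, Cu is +2.
Group 11 minus oxidation state +2 gives a d⁹ configuration for Cu²⁺.
Configuration: t2g^6 e_g^3, giving 1 unpaired electron.

1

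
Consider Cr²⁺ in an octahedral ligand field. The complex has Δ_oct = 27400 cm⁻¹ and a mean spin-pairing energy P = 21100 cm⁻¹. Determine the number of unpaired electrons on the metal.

Cr is in group 6, so Cr²⁺ is d⁴ (6 − 2 = 4).
With Δ_oct > P the complex is low-spin.
Configuration: t₂g⁴ eg⁰.
Unpaired electrons: 2.

2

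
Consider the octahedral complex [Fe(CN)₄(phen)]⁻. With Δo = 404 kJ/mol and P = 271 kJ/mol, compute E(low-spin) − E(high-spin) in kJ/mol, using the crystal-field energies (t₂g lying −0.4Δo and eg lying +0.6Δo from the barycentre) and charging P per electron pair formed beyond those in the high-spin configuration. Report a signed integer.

Ligand charges: 4×(-1) from CN⁻ and 1×(+0) from phen sum to -4; with overall charge -1, Fe is +3.
Fe³⁺: group 8, so d-count = 8 − 3 = 5.
High-spin d⁵ fills as t₂g³ eg² with CFSE 3(−0.4) + 2(+0.6) = 0.0Δo = 0 kJ/mol.
Low-spin t₂g⁵ eg⁰ gives -2.0Δo = -808 kJ/mol, but forming 2 extra pairs costs 2P = 542 kJ/mol, so E(LS) = -808 + 542 = -266 kJ/mol.
Thus E(LS) − E(HS) = -266 kJ/mol.

-266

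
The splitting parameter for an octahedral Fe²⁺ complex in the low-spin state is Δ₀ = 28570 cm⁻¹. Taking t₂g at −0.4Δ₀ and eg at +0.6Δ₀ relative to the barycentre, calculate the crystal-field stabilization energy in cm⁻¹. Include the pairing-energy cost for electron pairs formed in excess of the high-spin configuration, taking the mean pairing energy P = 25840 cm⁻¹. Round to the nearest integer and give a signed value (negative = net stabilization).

-16888

Fe is in group 8, so Fe²⁺ is d⁶ (8 − 2 = 6).
Configuration: t₂g⁶ eg⁰.
CFSE(orbital) = 6×(-0.4Δ₀) + 0×(0.6Δ₀) = -2.4Δ₀; with Δ₀ = 28570 cm⁻¹ that is -68568 cm⁻¹.
Pairing penalty: 3 pairs vs 1 in the high-spin reference → 2 extra × P = 51680 cm⁻¹.
Combining: -68568 + 51680 = -16888 cm⁻¹.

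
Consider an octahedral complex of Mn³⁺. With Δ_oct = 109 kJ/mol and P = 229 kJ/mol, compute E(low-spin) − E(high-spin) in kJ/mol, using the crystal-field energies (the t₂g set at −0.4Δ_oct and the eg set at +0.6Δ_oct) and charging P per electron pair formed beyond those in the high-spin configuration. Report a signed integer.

120

Mn³⁺: group 7, so d-count = 7 − 3 = 4.
High-spin d⁴ fills as t₂g³ eg¹ with CFSE 3(−0.4) + 1(+0.6) = -0.6Δ_oct = -65 kJ/mol.
For low-spin the configuration is t₂g⁴ eg⁰: orbital energy -1.6 × 109 = -174 kJ/mol, and 1 additional pair relative to high-spin adds 229 kJ/mol, giving 55 kJ/mol.
E(LS) − E(HS) = 55 − (-65) = 120 kJ/mol.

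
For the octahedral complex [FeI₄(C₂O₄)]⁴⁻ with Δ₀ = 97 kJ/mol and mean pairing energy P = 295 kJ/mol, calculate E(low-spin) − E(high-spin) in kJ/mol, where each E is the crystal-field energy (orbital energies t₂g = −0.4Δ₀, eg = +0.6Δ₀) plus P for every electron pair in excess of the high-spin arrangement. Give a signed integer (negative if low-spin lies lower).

Ligand charges: 4×(-1) from I⁻ and 1×(-2) from C₂O₄²⁻ sum to -6; with overall charge -4, Fe is +2.
Fe²⁺: group 8, so d-count = 8 − 2 = 6.
High-spin: t₂g⁴ eg², CFSE = -0.4Δ₀ = -39 kJ/mol.
Low-spin t₂g⁶ eg⁰ gives -2.4Δ₀ = -233 kJ/mol, but forming 2 extra pairs costs 2P = 590 kJ/mol, so E(LS) = -233 + 590 = 357 kJ/mol.
E(LS) − E(HS) = 357 − (-39) = 396 kJ/mol.

396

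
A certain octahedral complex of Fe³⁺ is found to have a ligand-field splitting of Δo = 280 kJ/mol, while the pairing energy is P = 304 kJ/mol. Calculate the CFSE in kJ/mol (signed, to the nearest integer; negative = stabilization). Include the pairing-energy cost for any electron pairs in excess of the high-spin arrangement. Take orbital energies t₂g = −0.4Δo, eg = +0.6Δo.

Group 8 minus oxidation state +3 gives a d⁵ configuration for Fe³⁺.
With Δo < P the complex is high-spin.
Filling d⁵ accordingly: t₂g³ eg².
Orbital CFSE = 0.0Δo = 0.0 × 280 = 0 kJ/mol.
High-spin has no excess pairs, so no pairing correction applies.

0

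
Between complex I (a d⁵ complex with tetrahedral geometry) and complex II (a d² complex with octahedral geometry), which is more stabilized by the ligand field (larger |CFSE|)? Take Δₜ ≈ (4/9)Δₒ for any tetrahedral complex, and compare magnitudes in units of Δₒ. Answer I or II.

I: Tetrahedral splitting is small, so the complex is high-spin; e² t₂³, CFSE = 0.0Δₜ ≈ 0.00Δₒ.
II: For octahedral d² the high- and low-spin configurations coincide; t₂g² eg⁰, CFSE = -0.8Δₒ.
So II has the larger |CFSE|.

II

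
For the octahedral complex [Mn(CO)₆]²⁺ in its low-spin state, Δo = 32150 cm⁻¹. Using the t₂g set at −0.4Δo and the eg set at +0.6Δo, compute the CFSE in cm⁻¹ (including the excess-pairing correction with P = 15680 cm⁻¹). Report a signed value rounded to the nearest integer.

-32940

CO is neutral, so the +2 overall charge sits on Mn: oxidation state +2.
Mn²⁺: group 7, so d-count = 7 − 2 = 5.
Electron filling gives t₂g⁵ eg⁰.
Orbital CFSE = 5(-0.4) + 0(0.6) = -2.0Δo = -2.0 × 32150 = -64300 cm⁻¹.
Pairing penalty: 2 pairs vs 0 in the high-spin reference → 2 extra × P = 31360 cm⁻¹.
Net CFSE = -64300 + 31360 = -32940 cm⁻¹.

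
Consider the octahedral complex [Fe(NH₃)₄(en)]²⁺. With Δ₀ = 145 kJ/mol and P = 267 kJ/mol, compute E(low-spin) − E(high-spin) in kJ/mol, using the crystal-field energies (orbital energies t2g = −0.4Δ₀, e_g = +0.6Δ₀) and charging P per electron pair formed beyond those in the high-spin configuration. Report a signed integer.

244

Ligand charges: 4×(+0) from NH₃ and 1×(+0) from en sum to +0; with overall charge +2, Fe is +2.
Fe²⁺: group 8, so d-count = 8 − 2 = 6.
High-spin: t2g^4 e_g^2, CFSE = -0.4Δ₀ = -58 kJ/mol.
Low-spin: t2g^6 e_g^0, orbital CFSE = -2.4Δ₀ = -348 kJ/mol; plus 2 excess pairs × P = +534 kJ/mol; total 186 kJ/mol.
E(LS) − E(HS) = 186 − (-58) = 244 kJ/mol.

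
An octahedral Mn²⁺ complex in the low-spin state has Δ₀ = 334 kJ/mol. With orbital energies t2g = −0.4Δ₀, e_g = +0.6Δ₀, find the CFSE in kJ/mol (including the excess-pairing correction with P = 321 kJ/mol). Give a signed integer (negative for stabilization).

Group 7 minus oxidation state +2 gives a d⁵ configuration for Mn²⁺.
Configuration: t2g^5 e_g^0.
The orbital stabilization is -2.0Δ₀ = -2.0 × 334 = -668 kJ/mol.
Pairing penalty: 2 pairs vs 0 in the high-spin reference → 2 extra × P = 642 kJ/mol.
Net CFSE = -668 + 642 = -26 kJ/mol.

-26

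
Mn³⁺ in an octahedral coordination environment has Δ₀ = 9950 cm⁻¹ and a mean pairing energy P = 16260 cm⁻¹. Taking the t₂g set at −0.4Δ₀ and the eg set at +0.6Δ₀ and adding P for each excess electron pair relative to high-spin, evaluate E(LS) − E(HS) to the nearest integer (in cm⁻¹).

6310

Mn is in group 7, so Mn³⁺ is d⁴ (7 − 3 = 4).
In the high-spin limit (t₂g³ eg¹) the orbital term is -0.6Δ₀ = -5970 cm⁻¹, with no excess pairing.
For low-spin the configuration is t₂g⁴ eg⁰: orbital energy -1.6 × 9950 = -15920 cm⁻¹, and 1 additional pair relative to high-spin adds 16260 cm⁻¹, giving 340 cm⁻¹.
E(LS) − E(HS) = 340 − (-5970) = 6310 cm⁻¹.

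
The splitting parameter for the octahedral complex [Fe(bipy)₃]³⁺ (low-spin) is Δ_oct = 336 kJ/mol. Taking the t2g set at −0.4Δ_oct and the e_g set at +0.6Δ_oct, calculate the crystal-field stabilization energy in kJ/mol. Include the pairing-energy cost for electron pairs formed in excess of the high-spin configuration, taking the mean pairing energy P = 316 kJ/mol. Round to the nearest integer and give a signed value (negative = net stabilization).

-40

bipy is neutral, so the +3 overall charge sits on Fe: oxidation state +3.
Fe is in group 8, so Fe³⁺ is d⁵ (8 − 3 = 5).
Electron filling gives t2g^5 e_g^0.
Orbital CFSE = 5(-0.4) + 0(0.6) = -2.0Δ_oct = -2.0 × 336 = -672 kJ/mol.
High-spin d⁵ would be t2g^3 e_g^2 with 0 pairs; low-spin has 2, so 2 excess pairs cost +2P = +632 kJ/mol.
Combining: -672 + 632 = -40 kJ/mol.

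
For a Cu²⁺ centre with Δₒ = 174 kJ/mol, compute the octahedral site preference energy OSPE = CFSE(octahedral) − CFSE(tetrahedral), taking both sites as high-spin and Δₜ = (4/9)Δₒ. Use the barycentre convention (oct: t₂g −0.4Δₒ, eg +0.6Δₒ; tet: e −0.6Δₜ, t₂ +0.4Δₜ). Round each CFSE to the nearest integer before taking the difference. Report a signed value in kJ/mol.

-73

Group 11 minus oxidation state +2 gives a d⁹ configuration for Cu²⁺.
Octahedral (high-spin): t₂g⁶ eg³, CFSE = 6(−0.4) + 3(+0.6) = -0.6Δₒ = -0.6 × 174 = -104 kJ/mol.
Tetrahedral e⁴ t₂⁵ gives -0.4Δₜ = -0.4 × (4/9) × 174 = -31 kJ/mol.
Subtracting, OSPE = -104 − (-31) = -73 kJ/mol.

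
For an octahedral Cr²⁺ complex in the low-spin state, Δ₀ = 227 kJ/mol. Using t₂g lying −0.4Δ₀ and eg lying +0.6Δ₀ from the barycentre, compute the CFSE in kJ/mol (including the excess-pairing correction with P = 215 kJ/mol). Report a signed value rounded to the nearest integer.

-148

Group 6 minus oxidation state +2 gives a d⁴ configuration for Cr²⁺.
Electron filling gives t₂g⁴ eg⁰.
The orbital stabilization is -1.6Δ₀ = -1.6 × 227 = -363 kJ/mol.
Pairing penalty: 1 pair vs 0 in the high-spin reference → 1 extra × P = 215 kJ/mol.
Combining: -363 + 215 = -148 kJ/mol.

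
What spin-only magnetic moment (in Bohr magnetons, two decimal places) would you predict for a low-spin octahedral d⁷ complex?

1.73 Bohr magnetons

Configuration: t₂g⁶ eg¹ → 1 unpaired electron.
μ(spin-only) = √[1(1+2)] = √3 ≈ 1.73 Bohr magnetons.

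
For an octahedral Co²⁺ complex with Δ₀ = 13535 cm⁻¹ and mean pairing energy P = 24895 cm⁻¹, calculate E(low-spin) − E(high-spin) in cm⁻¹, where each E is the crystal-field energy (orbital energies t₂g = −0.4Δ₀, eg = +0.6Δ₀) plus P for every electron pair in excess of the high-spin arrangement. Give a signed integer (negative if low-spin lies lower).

Co²⁺: group 9, so d-count = 9 − 2 = 7.
High-spin d⁷ fills as t₂g⁵ eg² with CFSE 5(−0.4) + 2(+0.6) = -0.8Δ₀ = -10828 cm⁻¹.
Low-spin t₂g⁶ eg¹ gives -1.8Δ₀ = -24363 cm⁻¹, but forming 1 extra pair costs 1P = 24895 cm⁻¹, so E(LS) = -24363 + 24895 = 532 cm⁻¹.
E(LS) − E(HS) = 532 − (-10828) = 11360 cm⁻¹.

11360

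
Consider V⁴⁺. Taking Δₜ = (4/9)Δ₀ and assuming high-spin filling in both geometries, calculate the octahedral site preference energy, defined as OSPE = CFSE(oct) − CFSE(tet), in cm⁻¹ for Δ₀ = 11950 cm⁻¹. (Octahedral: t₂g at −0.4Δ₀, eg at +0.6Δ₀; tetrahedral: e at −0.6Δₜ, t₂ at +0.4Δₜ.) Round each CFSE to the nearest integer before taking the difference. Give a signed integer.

-1593

V⁴⁺: group 5, so d-count = 5 − 4 = 1.
Octahedral (high-spin): t₂g¹ eg⁰, CFSE = 1(−0.4) + 0(+0.6) = -0.4Δ₀ = -0.4 × 11950 = -4780 cm⁻¹.
In a tetrahedral site the filling is e¹ t₂⁰: CFSE(tet) = -0.6Δₜ = -0.6 × (4/9)(11950) = -3187 cm⁻¹.
OSPE = -4780 − (-3187) = -1593 cm⁻¹.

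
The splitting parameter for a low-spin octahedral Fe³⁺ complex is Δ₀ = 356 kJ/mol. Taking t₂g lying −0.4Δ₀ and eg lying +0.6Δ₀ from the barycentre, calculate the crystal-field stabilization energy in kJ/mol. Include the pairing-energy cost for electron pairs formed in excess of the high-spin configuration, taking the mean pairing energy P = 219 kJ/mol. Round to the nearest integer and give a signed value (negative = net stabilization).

Fe sits in group 8; removing 3 electrons leaves Fe³⁺ with 8 − 3 = 5 d electrons.
Configuration: t₂g⁵ eg⁰.
The orbital stabilization is -2.0Δ₀ = -2.0 × 356 = -712 kJ/mol.
High-spin d⁵ would be t₂g³ eg² with 0 pairs; low-spin has 2, so 2 excess pairs cost +2P = +438 kJ/mol.
Net CFSE = -712 + 438 = -274 kJ/mol.

-274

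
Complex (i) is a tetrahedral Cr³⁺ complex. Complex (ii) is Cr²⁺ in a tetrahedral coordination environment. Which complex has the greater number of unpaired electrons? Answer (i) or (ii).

(ii)

(i): Cr is in group 6, so Cr³⁺ is d³ (6 − 3 = 3); Tetrahedral splitting is small, so the complex is high-spin; e² t₂¹ → 3 unpaired.
(ii): Group 6 minus oxidation state +2 gives a d⁴ configuration for Cr²⁺; Tetrahedral splitting is small, so the complex is high-spin; e² t₂² → 4 unpaired.
So (ii) has more unpaired electrons.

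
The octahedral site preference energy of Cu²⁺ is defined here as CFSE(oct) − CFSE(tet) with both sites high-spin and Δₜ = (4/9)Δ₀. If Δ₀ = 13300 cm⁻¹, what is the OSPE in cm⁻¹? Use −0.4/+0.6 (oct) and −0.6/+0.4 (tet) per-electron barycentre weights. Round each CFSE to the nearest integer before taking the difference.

Cu sits in group 11; removing 2 electrons leaves Cu²⁺ with 11 − 2 = 9 d electrons.
In an octahedral site d⁹ (HS) is t2g^6 e_g^3, giving CFSE(oct) = -0.6Δ₀ = -7980 cm⁻¹.
In a tetrahedral site the filling is e^4 t2^5: CFSE(tet) = -0.4Δₜ = -0.4 × (4/9)(13300) = -2364 cm⁻¹.
OSPE = -7980 − (-2364) = -5616 cm⁻¹.

-5616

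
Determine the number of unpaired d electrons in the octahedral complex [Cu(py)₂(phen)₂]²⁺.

Ligand charges: 2×(+0) from py and 2×(+0) from phen sum to +0; with overall charge +2, Cu is +2.
Cu²⁺: group 11, so d-count = 11 − 2 = 9.
Configuration: t2g^6 e_g^3, giving 1 unpaired electron.

1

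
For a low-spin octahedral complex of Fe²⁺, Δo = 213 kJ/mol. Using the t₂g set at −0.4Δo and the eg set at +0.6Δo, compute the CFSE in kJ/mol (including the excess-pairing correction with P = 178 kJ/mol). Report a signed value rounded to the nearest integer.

-155

Fe is in group 8, so Fe²⁺ is d⁶ (8 − 2 = 6).
The d⁶ electrons fill as t₂g⁶ eg⁰.
The orbital stabilization is -2.4Δo = -2.4 × 213 = -511 kJ/mol.
Pairing penalty: 3 pairs vs 1 in the high-spin reference → 2 extra × P = 356 kJ/mol.
Combining: -511 + 356 = -155 kJ/mol.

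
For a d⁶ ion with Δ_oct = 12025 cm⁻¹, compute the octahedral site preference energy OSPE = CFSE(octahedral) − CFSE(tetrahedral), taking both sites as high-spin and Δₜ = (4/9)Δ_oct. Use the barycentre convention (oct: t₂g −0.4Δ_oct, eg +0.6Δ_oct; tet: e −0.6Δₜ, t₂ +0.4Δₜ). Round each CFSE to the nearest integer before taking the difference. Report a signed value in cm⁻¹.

-1603

In an octahedral site d⁶ (HS) is t2g^4 e_g^2, giving CFSE(oct) = -0.4Δ_oct = -4810 cm⁻¹.
In a tetrahedral site the filling is e^3 t2^3: CFSE(tet) = -0.6Δₜ = -0.6 × (4/9)(12025) = -3207 cm⁻¹.
OSPE = CFSE(oct) − CFSE(tet) = -4810 − (-3207) = -1603 cm⁻¹.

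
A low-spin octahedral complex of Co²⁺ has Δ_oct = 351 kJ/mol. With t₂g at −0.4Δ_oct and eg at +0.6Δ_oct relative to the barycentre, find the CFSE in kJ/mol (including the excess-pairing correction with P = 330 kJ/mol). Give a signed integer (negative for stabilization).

-302

Group 9 minus oxidation state +2 gives a d⁷ configuration for Co²⁺.
The d⁷ electrons fill as t₂g⁶ eg¹.
The orbital stabilization is -1.8Δ_oct = -1.8 × 351 = -632 kJ/mol.
Relative to high-spin t₂g⁵ eg² (2 paired), the low-spin configuration has 1 additional pair, contributing +1 × 330 = +330 kJ/mol.
Combining: -632 + 330 = -302 kJ/mol.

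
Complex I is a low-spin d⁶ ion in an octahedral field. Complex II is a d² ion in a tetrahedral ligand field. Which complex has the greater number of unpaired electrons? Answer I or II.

II

I: t2g^6 e_g^0 → 0 unpaired.
II: With tetrahedral geometry the complex is necessarily high-spin; e^2 t2^0 → 2 unpaired.
So II has more unpaired electrons.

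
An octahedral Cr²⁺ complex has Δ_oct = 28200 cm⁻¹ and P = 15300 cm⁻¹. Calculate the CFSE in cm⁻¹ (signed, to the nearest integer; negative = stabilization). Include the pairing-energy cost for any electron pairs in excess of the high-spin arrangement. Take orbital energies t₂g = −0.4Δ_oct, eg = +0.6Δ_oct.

-29820

Cr sits in group 6; removing 2 electrons leaves Cr²⁺ with 6 − 2 = 4 d electrons.
Δ_oct > P, so pairing is preferred: the ground state is low-spin.
That gives t₂g⁴ eg⁰.
Orbital CFSE = -1.6Δ_oct = -1.6 × 28200 = -45120 cm⁻¹.
Excess pairs vs high-spin: 1 − 0 = 1; pairing cost = +15300 cm⁻¹.
Net CFSE = -45120 + 15300 = -29820 cm⁻¹.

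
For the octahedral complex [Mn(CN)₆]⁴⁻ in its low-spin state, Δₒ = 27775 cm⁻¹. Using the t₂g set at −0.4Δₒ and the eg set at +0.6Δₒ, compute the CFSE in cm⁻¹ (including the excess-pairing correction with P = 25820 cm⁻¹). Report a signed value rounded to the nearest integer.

Each CN⁻ contributes -1; 6 × (-1) = -6. With overall charge -4, Mn is in the +2 oxidation state.
Group 7 minus oxidation state +2 gives a d⁵ configuration for Mn²⁺.
The d⁵ electrons fill as t₂g⁵ eg⁰.
The orbital stabilization is -2.0Δₒ = -2.0 × 27775 = -55550 cm⁻¹.
High-spin d⁵ would be t₂g³ eg² with 0 pairs; low-spin has 2, so 2 excess pairs cost +2P = +51640 cm⁻¹.
Combining: -55550 + 51640 = -3910 cm⁻¹.

-3910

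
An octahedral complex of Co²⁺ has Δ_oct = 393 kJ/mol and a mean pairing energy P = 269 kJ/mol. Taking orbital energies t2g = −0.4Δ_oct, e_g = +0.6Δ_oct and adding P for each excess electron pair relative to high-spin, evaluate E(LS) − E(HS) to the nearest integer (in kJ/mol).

Co is in group 9, so Co²⁺ is d⁷ (9 − 2 = 7).
In the high-spin limit (t2g^5 e_g^2) the orbital term is -0.8Δ_oct = -314 kJ/mol, with no excess pairing.
Low-spin t2g^6 e_g^1 gives -1.8Δ_oct = -707 kJ/mol, but forming 1 extra pair costs 1P = 269 kJ/mol, so E(LS) = -707 + 269 = -438 kJ/mol.
E(LS) − E(HS) = -438 − (-314) = -124 kJ/mol.

-124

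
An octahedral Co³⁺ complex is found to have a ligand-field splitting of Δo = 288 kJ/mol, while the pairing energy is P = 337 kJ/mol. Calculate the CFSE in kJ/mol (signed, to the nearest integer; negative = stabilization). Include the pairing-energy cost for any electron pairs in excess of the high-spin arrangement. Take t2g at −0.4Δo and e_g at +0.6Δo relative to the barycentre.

Group 9 minus oxidation state +3 gives a d⁶ configuration for Co³⁺.
Since Δo = 288 kJ/mol < P = 337 kJ/mol, the complex adopts the high-spin configuration.
Filling d⁶ accordingly: t2g^4 e_g^2.
Orbital CFSE = -0.4Δo = -0.4 × 288 = -115 kJ/mol.
High-spin has no excess pairs, so no pairing correction applies.

-115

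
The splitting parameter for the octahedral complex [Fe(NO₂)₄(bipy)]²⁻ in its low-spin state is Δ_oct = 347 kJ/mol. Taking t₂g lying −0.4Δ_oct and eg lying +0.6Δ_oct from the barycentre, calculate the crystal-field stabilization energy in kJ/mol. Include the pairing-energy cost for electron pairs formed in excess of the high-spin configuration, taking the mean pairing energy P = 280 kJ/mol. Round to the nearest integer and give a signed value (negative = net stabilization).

Ligand charges: 4×(-1) from NO₂⁻ and 1×(+0) from bipy sum to -4; with overall charge -2, Fe is +2.
Fe sits in group 8; removing 2 electrons leaves Fe²⁺ with 8 − 2 = 6 d electrons.
Electron filling gives t₂g⁶ eg⁰.
CFSE(orbital) = 6×(-0.4Δ_oct) + 0×(0.6Δ_oct) = -2.4Δ_oct; with Δ_oct = 347 kJ/mol that is -833 kJ/mol.
Pairing penalty: 3 pairs vs 1 in the high-spin reference → 2 extra × P = 560 kJ/mol.
Combining: -833 + 560 = -273 kJ/mol.

-273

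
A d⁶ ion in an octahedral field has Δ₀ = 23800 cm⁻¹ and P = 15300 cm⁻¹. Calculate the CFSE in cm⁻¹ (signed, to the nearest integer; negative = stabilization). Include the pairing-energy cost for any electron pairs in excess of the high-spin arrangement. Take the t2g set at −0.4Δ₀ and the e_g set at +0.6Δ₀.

-26520

Δ₀ > P, so pairing is preferred: the ground state is low-spin.
That gives t2g^6 e_g^0.
Orbital CFSE = -2.4Δ₀ = -2.4 × 23800 = -57120 cm⁻¹.
Excess pairs vs high-spin: 3 − 1 = 2; pairing cost = +30600 cm⁻¹.
Net CFSE = -57120 + 30600 = -26520 cm⁻¹.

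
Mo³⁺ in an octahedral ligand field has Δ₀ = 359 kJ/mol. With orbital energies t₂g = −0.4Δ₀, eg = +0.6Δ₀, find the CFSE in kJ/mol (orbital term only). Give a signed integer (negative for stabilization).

Mo³⁺: group 6, so d-count = 6 − 3 = 3.
Electron filling gives t₂g³ eg⁰.
The orbital stabilization is -1.2Δ₀ = -1.2 × 359 = -431 kJ/mol.

-431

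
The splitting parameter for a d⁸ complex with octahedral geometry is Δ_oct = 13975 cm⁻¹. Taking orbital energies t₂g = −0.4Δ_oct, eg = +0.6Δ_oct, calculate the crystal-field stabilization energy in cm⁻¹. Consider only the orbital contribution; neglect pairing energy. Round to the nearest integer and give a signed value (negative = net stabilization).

For octahedral d⁸ the high- and low-spin configurations coincide.
Configuration: t₂g⁶ eg².
Orbital CFSE = 6(-0.4) + 2(0.6) = -1.2Δ_oct = -1.2 × 13975 = -16770 cm⁻¹.

-16770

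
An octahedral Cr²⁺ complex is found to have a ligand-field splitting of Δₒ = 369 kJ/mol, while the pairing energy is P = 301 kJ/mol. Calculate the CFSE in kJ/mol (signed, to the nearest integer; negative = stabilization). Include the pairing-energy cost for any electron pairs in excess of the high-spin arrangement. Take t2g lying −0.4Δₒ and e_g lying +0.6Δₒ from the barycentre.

-289

Group 6 minus oxidation state +2 gives a d⁴ configuration for Cr²⁺.
With Δₒ > P the complex is low-spin.
Configuration: t2g^4 e_g^0.
Orbital CFSE = -1.6Δₒ = -1.6 × 369 = -590 kJ/mol.
Excess pairs vs high-spin: 1 − 0 = 1; pairing cost = +301 kJ/mol.
Net CFSE = -590 + 301 = -289 kJ/mol.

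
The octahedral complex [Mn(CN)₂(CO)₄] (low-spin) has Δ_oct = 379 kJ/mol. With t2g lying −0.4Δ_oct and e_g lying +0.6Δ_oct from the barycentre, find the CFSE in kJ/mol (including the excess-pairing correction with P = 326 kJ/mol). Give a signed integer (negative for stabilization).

Ligand charges: 2×(-1) from CN⁻ and 4×(+0) from CO sum to -2; with overall charge +0, Mn is +2.
Mn²⁺: group 7, so d-count = 7 − 2 = 5.
The d⁵ electrons fill as t2g^5 e_g^0.
Orbital CFSE = 5(-0.4) + 0(0.6) = -2.0Δ_oct = -2.0 × 379 = -758 kJ/mol.
High-spin d⁵ would be t2g^3 e_g^2 with 0 pairs; low-spin has 2, so 2 excess pairs cost +2P = +652 kJ/mol.
Net CFSE = -758 + 652 = -106 kJ/mol.

-106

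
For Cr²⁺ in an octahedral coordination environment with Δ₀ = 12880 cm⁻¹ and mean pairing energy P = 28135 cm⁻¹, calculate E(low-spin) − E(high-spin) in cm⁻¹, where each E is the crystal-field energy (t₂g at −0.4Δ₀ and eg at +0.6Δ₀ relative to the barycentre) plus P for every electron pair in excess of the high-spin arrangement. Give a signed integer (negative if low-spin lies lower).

Group 6 minus oxidation state +2 gives a d⁴ configuration for Cr²⁺.
High-spin: t₂g³ eg¹, CFSE = -0.6Δ₀ = -7728 cm⁻¹.
Low-spin: t₂g⁴ eg⁰, orbital CFSE = -1.6Δ₀ = -20608 cm⁻¹; plus 1 excess pair × P = +28135 cm⁻¹; total 7527 cm⁻¹.
Thus E(LS) − E(HS) = 15255 cm⁻¹.

15255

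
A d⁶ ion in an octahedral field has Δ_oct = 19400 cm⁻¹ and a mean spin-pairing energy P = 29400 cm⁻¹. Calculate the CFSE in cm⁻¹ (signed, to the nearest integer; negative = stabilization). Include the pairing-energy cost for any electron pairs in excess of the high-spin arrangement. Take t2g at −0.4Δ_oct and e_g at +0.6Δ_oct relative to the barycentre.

-7760

Δ_oct < P, so pairing is avoided: the ground state is high-spin.
Configuration: t2g^4 e_g^2.
Orbital CFSE = -0.4Δ_oct = -0.4 × 19400 = -7760 cm⁻¹.
High-spin has no excess pairs, so no pairing correction applies.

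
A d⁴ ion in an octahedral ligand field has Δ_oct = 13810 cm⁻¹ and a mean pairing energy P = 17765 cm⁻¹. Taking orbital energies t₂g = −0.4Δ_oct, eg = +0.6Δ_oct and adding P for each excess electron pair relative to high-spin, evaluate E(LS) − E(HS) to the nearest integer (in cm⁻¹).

In the high-spin limit (t₂g³ eg¹) the orbital term is -0.6Δ_oct = -8286 cm⁻¹, with no excess pairing.
Low-spin: t₂g⁴ eg⁰, orbital CFSE = -1.6Δ_oct = -22096 cm⁻¹; plus 1 excess pair × P = +17765 cm⁻¹; total -4331 cm⁻¹.
Thus E(LS) − E(HS) = 3955 cm⁻¹.

3955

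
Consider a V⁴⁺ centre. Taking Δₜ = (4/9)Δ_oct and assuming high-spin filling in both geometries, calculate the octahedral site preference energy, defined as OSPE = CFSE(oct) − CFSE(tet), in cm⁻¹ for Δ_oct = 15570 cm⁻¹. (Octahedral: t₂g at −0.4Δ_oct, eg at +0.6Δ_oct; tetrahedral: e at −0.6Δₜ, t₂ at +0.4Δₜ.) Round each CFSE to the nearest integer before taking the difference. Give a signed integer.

V sits in group 5; removing 4 electrons leaves V⁴⁺ with 5 − 4 = 1 d electrons.
In an octahedral site d¹ (HS) is t₂g¹ eg⁰, giving CFSE(oct) = -0.4Δ_oct = -6228 cm⁻¹.
Tetrahedral: e¹ t₂⁰, CFSE = 1(−0.6) + 0(+0.4) = -0.6Δₜ = -0.6 × (4/9) × 15570 = -4152 cm⁻¹.
Subtracting, OSPE = -6228 − (-4152) = -2076 cm⁻¹.

-2076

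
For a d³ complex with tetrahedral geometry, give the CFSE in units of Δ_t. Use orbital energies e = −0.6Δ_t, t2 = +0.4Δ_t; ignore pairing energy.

With tetrahedral geometry the complex is necessarily high-spin.
Configuration: e^2 t2^1.
CFSE = 2(-0.6Δ_t) + 1(0.4Δ_t) = -1.2Δ_t + 0.4Δ_t = -0.8Δ_t.

-0.8 Δ_t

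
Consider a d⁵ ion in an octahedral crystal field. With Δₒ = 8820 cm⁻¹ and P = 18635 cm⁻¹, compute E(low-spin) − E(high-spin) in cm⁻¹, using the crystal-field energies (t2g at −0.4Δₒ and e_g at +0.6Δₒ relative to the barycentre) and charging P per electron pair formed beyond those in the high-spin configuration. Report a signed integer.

High-spin: t2g^3 e_g^2, CFSE = 0.0Δₒ = 0 cm⁻¹.
For low-spin the configuration is t2g^5 e_g^0: orbital energy -2.0 × 8820 = -17640 cm⁻¹, and 2 additional pairs relative to high-spin add 37270 cm⁻¹, giving 19630 cm⁻¹.
Thus E(LS) − E(HS) = 19630 cm⁻¹.

19630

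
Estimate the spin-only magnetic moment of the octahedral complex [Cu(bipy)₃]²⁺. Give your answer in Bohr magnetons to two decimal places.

1.73 Bohr magnetons

bipy is neutral, so the +2 overall charge sits on Cu: oxidation state +2.
Group 11 minus oxidation state +2 gives a d⁹ configuration for Cu²⁺.
Configuration: t2g^6 e_g^3 → 1 unpaired electron.
μ(spin-only) = √[1(1+2)] = √3 ≈ 1.73 Bohr magnetons.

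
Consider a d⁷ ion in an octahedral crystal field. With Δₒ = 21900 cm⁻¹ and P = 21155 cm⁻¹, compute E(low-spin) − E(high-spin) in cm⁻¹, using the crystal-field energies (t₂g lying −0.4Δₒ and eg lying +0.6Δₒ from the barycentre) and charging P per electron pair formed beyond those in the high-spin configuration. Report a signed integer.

-745

High-spin: t₂g⁵ eg², CFSE = -0.8Δₒ = -17520 cm⁻¹.
For low-spin the configuration is t₂g⁶ eg¹: orbital energy -1.8 × 21900 = -39420 cm⁻¹, and 1 additional pair relative to high-spin adds 21155 cm⁻¹, giving -18265 cm⁻¹.
E(LS) − E(HS) = -18265 − (-17520) = -745 cm⁻¹.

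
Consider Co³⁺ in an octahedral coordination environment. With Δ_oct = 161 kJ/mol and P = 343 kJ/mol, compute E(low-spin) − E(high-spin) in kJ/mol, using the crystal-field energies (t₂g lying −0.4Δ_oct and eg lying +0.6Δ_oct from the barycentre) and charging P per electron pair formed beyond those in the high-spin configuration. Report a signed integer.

Co sits in group 9; removing 3 electrons leaves Co³⁺ with 9 − 3 = 6 d electrons.
High-spin: t₂g⁴ eg², CFSE = -0.4Δ_oct = -64 kJ/mol.
Low-spin: t₂g⁶ eg⁰, orbital CFSE = -2.4Δ_oct = -386 kJ/mol; plus 2 excess pairs × P = +686 kJ/mol; total 300 kJ/mol.
The difference is 300 − (-64) = 364 kJ/mol, so high-spin lies lower.

364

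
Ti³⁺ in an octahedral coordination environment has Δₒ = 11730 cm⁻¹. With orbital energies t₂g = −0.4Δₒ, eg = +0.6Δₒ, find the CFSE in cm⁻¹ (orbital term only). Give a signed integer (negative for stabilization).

-4692

Ti³⁺: group 4, so d-count = 4 − 3 = 1.
For octahedral d¹ the high- and low-spin configurations coincide.
The d¹ electrons fill as t₂g¹ eg⁰.
The orbital stabilization is -0.4Δₒ = -0.4 × 11730 = -4692 cm⁻¹.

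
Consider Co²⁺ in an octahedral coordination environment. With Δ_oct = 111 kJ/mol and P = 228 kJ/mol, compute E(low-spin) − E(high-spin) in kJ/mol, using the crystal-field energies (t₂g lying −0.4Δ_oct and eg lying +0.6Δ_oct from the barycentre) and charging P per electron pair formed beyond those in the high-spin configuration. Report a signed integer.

Co is in group 9, so Co²⁺ is d⁷ (9 − 2 = 7).
High-spin d⁷ fills as t₂g⁵ eg² with CFSE 5(−0.4) + 2(+0.6) = -0.8Δ_oct = -89 kJ/mol.
Low-spin t₂g⁶ eg¹ gives -1.8Δ_oct = -200 kJ/mol, but forming 1 extra pair costs 1P = 228 kJ/mol, so E(LS) = -200 + 228 = 28 kJ/mol.
Thus E(LS) − E(HS) = 117 kJ/mol.

117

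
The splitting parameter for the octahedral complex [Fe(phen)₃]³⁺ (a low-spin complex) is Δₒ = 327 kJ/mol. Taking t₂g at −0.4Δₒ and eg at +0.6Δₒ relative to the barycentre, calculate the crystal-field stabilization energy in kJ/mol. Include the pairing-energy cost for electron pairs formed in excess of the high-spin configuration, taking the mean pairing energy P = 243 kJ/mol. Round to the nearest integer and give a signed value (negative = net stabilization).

phen is neutral, so the +3 overall charge sits on Fe: oxidation state +3.
Group 8 minus oxidation state +3 gives a d⁵ configuration for Fe³⁺.
Electron filling gives t₂g⁵ eg⁰.
The orbital stabilization is -2.0Δₒ = -2.0 × 327 = -654 kJ/mol.
Relative to high-spin t₂g³ eg² (0 paired), the low-spin configuration has 2 additional pairs, contributing +2 × 243 = +486 kJ/mol.
Net CFSE = -654 + 486 = -168 kJ/mol.

-168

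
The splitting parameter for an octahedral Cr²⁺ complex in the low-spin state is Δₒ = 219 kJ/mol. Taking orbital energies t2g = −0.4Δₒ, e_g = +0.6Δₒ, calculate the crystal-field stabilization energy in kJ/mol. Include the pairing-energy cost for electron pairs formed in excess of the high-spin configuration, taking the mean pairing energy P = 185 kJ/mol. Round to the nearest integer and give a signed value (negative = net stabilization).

Cr²⁺: group 6, so d-count = 6 − 2 = 4.
Configuration: t2g^4 e_g^0.
Orbital CFSE = 4(-0.4) + 0(0.6) = -1.6Δₒ = -1.6 × 219 = -350 kJ/mol.
Relative to high-spin t2g^3 e_g^1 (0 paired), the low-spin configuration has 1 additional pair, contributing +1 × 185 = +185 kJ/mol.
Overall CFSE = -350 + 185 = -165 kJ/mol.

-165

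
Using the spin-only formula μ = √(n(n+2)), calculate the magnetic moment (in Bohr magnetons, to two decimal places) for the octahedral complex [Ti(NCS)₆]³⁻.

Each NCS⁻ contributes -1; 6 × (-1) = -6. With overall charge -3, Ti is in the +3 oxidation state.
Ti is in group 4, so Ti³⁺ is d¹ (4 − 3 = 1).
For octahedral d¹ the high- and low-spin configurations coincide.
Configuration: t₂g¹ eg⁰ → 1 unpaired electron.
μ(spin-only) = √[1(1+2)] = √3 ≈ 1.73 Bohr magnetons.

1.73 Bohr magnetons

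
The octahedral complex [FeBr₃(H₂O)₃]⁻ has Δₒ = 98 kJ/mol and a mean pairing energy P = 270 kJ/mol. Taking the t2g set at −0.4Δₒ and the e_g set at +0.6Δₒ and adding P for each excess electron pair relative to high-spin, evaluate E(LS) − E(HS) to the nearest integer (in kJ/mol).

344

Ligand charges: 3×(-1) from Br⁻ and 3×(+0) from H₂O sum to -3; with overall charge -1, Fe is +2.
Fe²⁺: group 8, so d-count = 8 − 2 = 6.
High-spin d⁶ fills as t2g^4 e_g^2 with CFSE 4(−0.4) + 2(+0.6) = -0.4Δₒ = -39 kJ/mol.
For low-spin the configuration is t2g^6 e_g^0: orbital energy -2.4 × 98 = -235 kJ/mol, and 2 additional pairs relative to high-spin add 540 kJ/mol, giving 305 kJ/mol.
Thus E(LS) − E(HS) = 344 kJ/mol.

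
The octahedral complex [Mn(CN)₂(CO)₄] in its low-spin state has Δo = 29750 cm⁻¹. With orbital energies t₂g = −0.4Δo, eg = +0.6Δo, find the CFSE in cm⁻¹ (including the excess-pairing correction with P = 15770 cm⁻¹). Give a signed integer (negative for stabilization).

-27960

Ligand charges: 2×(-1) from CN⁻ and 4×(+0) from CO sum to -2; with overall charge +0, Mn is +2.
Mn²⁺: group 7, so d-count = 7 − 2 = 5.
Configuration: t₂g⁵ eg⁰.
The orbital stabilization is -2.0Δo = -2.0 × 29750 = -59500 cm⁻¹.
Relative to high-spin t₂g³ eg² (0 paired), the low-spin configuration has 2 additional pairs, contributing +2 × 15770 = +31540 cm⁻¹.
Overall CFSE = -59500 + 31540 = -27960 cm⁻¹.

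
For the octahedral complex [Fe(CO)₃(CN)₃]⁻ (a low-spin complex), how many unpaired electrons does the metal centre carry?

0

Ligand charges: 3×(+0) from CO and 3×(-1) from CN⁻ sum to -3; with overall charge -1, Fe is +2.
Fe sits in group 8; removing 2 electrons leaves Fe²⁺ with 8 − 2 = 6 d electrons.
Configuration: t2g^6 e_g^0, giving 0 unpaired electrons.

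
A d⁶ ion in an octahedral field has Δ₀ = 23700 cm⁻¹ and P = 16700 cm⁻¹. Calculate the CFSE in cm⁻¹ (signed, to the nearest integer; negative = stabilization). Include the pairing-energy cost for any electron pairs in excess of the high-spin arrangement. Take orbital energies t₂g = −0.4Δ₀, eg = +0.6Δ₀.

-23480

Here Δ₀ > P (23700 > 16700), so the low-spin state is favoured.
Filling d⁶ accordingly: t₂g⁶ eg⁰.
Orbital CFSE = -2.4Δ₀ = -2.4 × 23700 = -56880 cm⁻¹.
Excess pairs vs high-spin: 3 − 1 = 2; pairing cost = +33400 cm⁻¹.
Net CFSE = -56880 + 33400 = -23480 cm⁻¹.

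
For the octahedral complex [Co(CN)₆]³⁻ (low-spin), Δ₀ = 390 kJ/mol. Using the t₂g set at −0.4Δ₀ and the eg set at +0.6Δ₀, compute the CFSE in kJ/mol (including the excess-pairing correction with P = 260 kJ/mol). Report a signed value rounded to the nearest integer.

Each CN⁻ contributes -1; 6 × (-1) = -6. With overall charge -3, Co is in the +3 oxidation state.
Co sits in group 9; removing 3 electrons leaves Co³⁺ with 9 − 3 = 6 d electrons.
Configuration: t₂g⁶ eg⁰.
CFSE(orbital) = 6×(-0.4Δ₀) + 0×(0.6Δ₀) = -2.4Δ₀; with Δ₀ = 390 kJ/mol that is -936 kJ/mol.
High-spin d⁶ would be t₂g⁴ eg² with 1 pair; low-spin has 3, so 2 excess pairs cost +2P = +520 kJ/mol.
Overall CFSE = -936 + 520 = -416 kJ/mol.

-416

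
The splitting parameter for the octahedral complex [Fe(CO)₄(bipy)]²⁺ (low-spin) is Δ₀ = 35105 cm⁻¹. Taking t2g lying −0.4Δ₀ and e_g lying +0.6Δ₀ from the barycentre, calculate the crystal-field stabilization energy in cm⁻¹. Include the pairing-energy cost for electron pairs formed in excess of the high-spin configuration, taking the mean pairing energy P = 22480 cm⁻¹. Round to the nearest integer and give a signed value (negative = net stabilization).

-39292

Ligand charges: 4×(+0) from CO and 1×(+0) from bipy sum to +0; with overall charge +2, Fe is +2.
Fe sits in group 8; removing 2 electrons leaves Fe²⁺ with 8 − 2 = 6 d electrons.
Electron filling gives t2g^6 e_g^0.
Orbital CFSE = 6(-0.4) + 0(0.6) = -2.4Δ₀ = -2.4 × 35105 = -84252 cm⁻¹.
High-spin d⁶ would be t2g^4 e_g^2 with 1 pair; low-spin has 3, so 2 excess pairs cost +2P = +44960 cm⁻¹.
Overall CFSE = -84252 + 44960 = -39292 cm⁻¹.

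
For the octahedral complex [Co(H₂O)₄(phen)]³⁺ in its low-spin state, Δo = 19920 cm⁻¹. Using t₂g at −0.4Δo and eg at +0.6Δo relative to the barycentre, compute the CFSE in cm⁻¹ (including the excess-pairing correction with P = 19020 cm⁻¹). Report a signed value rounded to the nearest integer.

-9768

Ligand charges: 4×(+0) from H₂O and 1×(+0) from phen sum to +0; with overall charge +3, Co is +3.
Co sits in group 9; removing 3 electrons leaves Co³⁺ with 9 − 3 = 6 d electrons.
The d⁶ electrons fill as t₂g⁶ eg⁰.
CFSE(orbital) = 6×(-0.4Δo) + 0×(0.6Δo) = -2.4Δo; with Δo = 19920 cm⁻¹ that is -47808 cm⁻¹.
Relative to high-spin t₂g⁴ eg² (1 paired), the low-spin configuration has 2 additional pairs, contributing +2 × 19020 = +38040 cm⁻¹.
Combining: -47808 + 38040 = -9768 cm⁻¹.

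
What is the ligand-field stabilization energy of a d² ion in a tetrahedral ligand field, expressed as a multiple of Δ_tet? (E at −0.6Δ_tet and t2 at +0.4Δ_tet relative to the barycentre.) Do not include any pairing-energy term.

-1.2 Δ_tet

Tetrahedral splitting is small, so the complex is high-spin.
Configuration: e^2 t2^0.
CFSE = 2(-0.6Δ_tet) + 0(0.4Δ_tet) = -1.2Δ_tet + 0.0Δ_tet = -1.2Δ_tet.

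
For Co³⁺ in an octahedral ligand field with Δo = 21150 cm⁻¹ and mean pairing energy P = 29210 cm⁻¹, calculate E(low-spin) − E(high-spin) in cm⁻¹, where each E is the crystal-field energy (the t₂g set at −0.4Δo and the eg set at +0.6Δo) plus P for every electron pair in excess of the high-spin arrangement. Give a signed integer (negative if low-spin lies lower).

Co³⁺: group 9, so d-count = 9 − 3 = 6.
High-spin: t₂g⁴ eg², CFSE = -0.4Δo = -8460 cm⁻¹.
Low-spin t₂g⁶ eg⁰ gives -2.4Δo = -50760 cm⁻¹, but forming 2 extra pairs costs 2P = 58420 cm⁻¹, so E(LS) = -50760 + 58420 = 7660 cm⁻¹.
The difference is 7660 − (-8460) = 16120 cm⁻¹, so high-spin lies lower.

16120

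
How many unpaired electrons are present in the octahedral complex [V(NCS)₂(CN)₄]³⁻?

Ligand charges: 2×(-1) from NCS⁻ and 4×(-1) from CN⁻ sum to -6; with overall charge -3, V is +3.
V sits in group 5; removing 3 electrons leaves V³⁺ with 5 − 3 = 2 d electrons.
Configuration: t2g^2 e_g^0, giving 2 unpaired electrons.

2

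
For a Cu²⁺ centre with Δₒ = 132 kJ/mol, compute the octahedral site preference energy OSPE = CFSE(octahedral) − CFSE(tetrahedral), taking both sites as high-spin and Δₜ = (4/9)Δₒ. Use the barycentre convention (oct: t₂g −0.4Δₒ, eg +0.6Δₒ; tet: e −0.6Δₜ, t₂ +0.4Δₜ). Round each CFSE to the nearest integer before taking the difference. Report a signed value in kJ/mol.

-56

Cu²⁺: group 11, so d-count = 11 − 2 = 9.
Octahedral high-spin t₂g⁶ eg³: CFSE = -0.6 × 132 = -79 kJ/mol.
In a tetrahedral site the filling is e⁴ t₂⁵: CFSE(tet) = -0.4Δₜ = -0.4 × (4/9)(132) = -23 kJ/mol.
OSPE = CFSE(oct) − CFSE(tet) = -79 − (-23) = -56 kJ/mol.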